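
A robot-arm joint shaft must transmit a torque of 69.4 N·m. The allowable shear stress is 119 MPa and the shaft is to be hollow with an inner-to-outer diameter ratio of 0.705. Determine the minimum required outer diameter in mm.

15.8 mm

For a hollow shaft with d_i/d_o = 0.705: τ_max = 16T/(π d_o³ (1−k⁴)), so d_o = [16T/(π τ_allow (1−k⁴))]^(1/3) = [16·69.40/(π·1.19×10^8·0.7530)]^(1/3) = 0.01580 m.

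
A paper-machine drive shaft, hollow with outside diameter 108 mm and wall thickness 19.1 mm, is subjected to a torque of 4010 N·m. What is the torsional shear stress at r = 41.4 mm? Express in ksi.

2.18 ksi

J = π(d_o⁴ − d_i⁴)/32 = π(0.108⁴ − 0.0698⁴)/32 = 1.103×10^-5 m⁴.
Shear stress varies linearly with radius: τ = T·r/J = 4010 × 0.0414 / 1.103×10^-5 = 1.506×10^7 Pa.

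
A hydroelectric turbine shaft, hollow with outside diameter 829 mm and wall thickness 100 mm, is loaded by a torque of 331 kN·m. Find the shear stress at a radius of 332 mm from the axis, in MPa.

J = π(d_o⁴ − d_i⁴)/32 = π(0.829⁴ − 0.629⁴)/32 = 0.03100 m⁴.
Shear stress varies linearly with radius: τ = T·r/J = 331000 × 0.332 / 0.03100 = 3.545×10^6 Pa.

3.54 MPa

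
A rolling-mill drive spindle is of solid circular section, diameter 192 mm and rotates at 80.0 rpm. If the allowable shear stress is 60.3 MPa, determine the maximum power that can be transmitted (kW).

702 kW

J = πd⁴/32 = π(0.192)⁴/32 = 1.334×10^-4 m⁴.
T_max = τ_allow·J/r = 6.03×10^7 × 1.334×10^-4 / 0.0960 = 83800 N·m.
ω = 2π·80.0/60 = 8.378 rad/s, so P_max = T_max·ω = 7.021×10^5 W.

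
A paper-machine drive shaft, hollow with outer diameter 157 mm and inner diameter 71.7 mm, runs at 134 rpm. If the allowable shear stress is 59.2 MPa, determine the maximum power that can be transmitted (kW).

604 kW

J = π(d_o⁴ − d_i⁴)/32 = π(0.157⁴ − 0.0717⁴)/32 = 5.705×10^-5 m⁴.
T_max = τ_allow·J/r = 5.92×10^7 × 5.705×10^-5 / 0.0785 = 43030 N·m.
ω = 2π·134/60 = 14.03 rad/s, so P_max = T_max·ω = 6.038×10^5 W.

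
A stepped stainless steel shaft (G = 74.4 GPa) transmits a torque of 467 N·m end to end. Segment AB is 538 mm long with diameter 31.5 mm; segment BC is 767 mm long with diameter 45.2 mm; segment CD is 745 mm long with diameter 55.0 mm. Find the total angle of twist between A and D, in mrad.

51.9 mrad

J_AB = π(0.0315)⁴/32 = 9.67×10^-8 m⁴; J_BC = π(0.0452)⁴/32 = 4.10×10^-7 m⁴; J_CD = π(0.0550)⁴/32 = 8.98×10^-7 m⁴.
θ = (T/G)·Σ L_i/J_i = (467.0/74.4×10⁹)·(0.538/9.67×10^-8 + 0.767/4.10×10^-7 + 0.745/8.98×10^-7) = 0.05189 rad.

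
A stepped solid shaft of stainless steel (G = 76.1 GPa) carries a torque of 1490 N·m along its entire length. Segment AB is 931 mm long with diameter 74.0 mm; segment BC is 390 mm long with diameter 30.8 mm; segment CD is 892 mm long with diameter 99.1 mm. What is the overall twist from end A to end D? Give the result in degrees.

J_AB = π(0.0740)⁴/32 = 2.94×10^-6 m⁴; J_BC = π(0.0308)⁴/32 = 8.83×10^-8 m⁴; J_CD = π(0.0991)⁴/32 = 9.47×10^-6 m⁴.
θ = (T/G)·Σ L_i/J_i = (1490/76.1×10⁹)·(0.931/2.94×10^-6 + 0.390/8.83×10^-8 + 0.892/9.47×10^-6) = 0.09447 rad.

5.41°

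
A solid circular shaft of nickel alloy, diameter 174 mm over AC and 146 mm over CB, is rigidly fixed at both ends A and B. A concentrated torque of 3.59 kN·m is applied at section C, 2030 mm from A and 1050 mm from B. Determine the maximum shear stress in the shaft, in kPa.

2880 kPa

Compatibility: T_A·a/J_AC = T_B·b/J_CB with T_A + T_B = T₀.
J_AC = 9.00×10^-5 m⁴, J_CB = 4.46×10^-5 m⁴, so T_A = T₀·(J_AC/a)/((J_AC/a)+(J_CB/b)) = 1833 N·m, T_B = 1757 N·m.
τ in each portion: τ_AC = 1.77×10^6 Pa, τ_CB = 2.88×10^6 Pa; maximum is in CB.
τ_max = T_CB·r/J = 1757·0.0730/4.46×10^-5 = 2.875×10^6 Pa.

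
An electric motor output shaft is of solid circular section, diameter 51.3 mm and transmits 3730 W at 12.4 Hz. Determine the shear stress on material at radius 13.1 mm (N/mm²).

ω = 2π·12.4 = 77.91 rad/s, so T = P/ω = 3730 / 77.91 = 47.87 N·m.
J = πd⁴/32 = π(0.0513)⁴/32 = 6.799×10^-7 m⁴.
Shear stress varies linearly with radius: τ = T·r/J = 47.87 × 0.0131 / 6.799×10^-7 = 9.224×10^5 Pa.

0.922 N/mm²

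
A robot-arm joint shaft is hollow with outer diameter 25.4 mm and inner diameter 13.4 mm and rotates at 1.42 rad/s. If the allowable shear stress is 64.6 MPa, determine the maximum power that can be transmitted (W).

J = π(d_o⁴ − d_i⁴)/32 = π(0.0254⁴ − 0.0134⁴)/32 = 3.770×10^-8 m⁴.
T_max = τ_allow·J/r = 6.46×10^7 × 3.770×10^-8 / 0.0127 = 191.8 N·m.
ω = 1.42 rad/s, so P_max = T_max·ω = 272.3 W.

272 W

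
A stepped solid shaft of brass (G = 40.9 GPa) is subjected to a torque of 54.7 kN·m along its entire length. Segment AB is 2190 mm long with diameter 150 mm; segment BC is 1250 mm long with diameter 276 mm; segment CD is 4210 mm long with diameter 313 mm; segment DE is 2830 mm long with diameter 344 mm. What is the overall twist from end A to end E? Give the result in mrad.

70.6 mrad

J_AB = π(0.150)⁴/32 = 4.97×10^-5 m⁴; J_BC = π(0.276)⁴/32 = 5.70×10^-4 m⁴; J_CD = π(0.313)⁴/32 = 9.42×10^-4 m⁴; J_DE = π(0.344)⁴/32 = 1.37×10^-3 m⁴.
θ = (T/G)·Σ L_i/J_i = (54700/40.9×10⁹)·(2.19/4.97×10^-5 + 1.25/5.70×10^-4 + 4.21/9.42×10^-4 + 2.83/1.37×10^-3) = 0.07059 rad.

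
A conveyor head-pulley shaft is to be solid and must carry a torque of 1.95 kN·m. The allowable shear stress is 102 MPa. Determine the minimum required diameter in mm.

For a solid shaft τ_max = 16T/(πd³), so d = (16T/(π τ_allow))^(1/3) = (16·1950/(π·1.02×10^8))^(1/3) = 0.04600 m.

46.0 mm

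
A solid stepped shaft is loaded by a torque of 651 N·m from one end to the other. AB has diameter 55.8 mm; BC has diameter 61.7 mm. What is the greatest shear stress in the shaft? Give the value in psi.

Under the same torque, τ_max = 16T/(πd³) is largest where d is smallest — segment AB (d = 55.8 mm).
τ_max = 16·651.0/(π·(0.0558)³) = 1.908×10^7 Pa.

2770 psi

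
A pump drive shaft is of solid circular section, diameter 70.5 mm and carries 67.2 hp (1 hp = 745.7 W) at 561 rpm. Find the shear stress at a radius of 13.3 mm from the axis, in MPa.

ω = 2π·561/60 = 58.75 rad/s, so T = P/ω = 67.2×745.7 / 58.75 = 853.0 N·m.
J = πd⁴/32 = π(0.0705)⁴/32 = 2.425×10^-6 m⁴.
Shear stress varies linearly with radius: τ = T·r/J = 853.0 × 0.0133 / 2.425×10^-6 = 4.678×10^6 Pa.

4.68 MPa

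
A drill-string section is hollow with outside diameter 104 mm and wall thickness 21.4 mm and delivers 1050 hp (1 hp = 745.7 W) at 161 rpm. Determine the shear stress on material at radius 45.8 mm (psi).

30500 psi

ω = 2π·161/60 = 16.86 rad/s, so T = P/ω = 1050×745.7 / 16.86 = 46440 N·m.
J = π(d_o⁴ − d_i⁴)/32 = π(0.104⁴ − 0.0612⁴)/32 = 1.011×10^-5 m⁴.
Shear stress varies linearly with radius: τ = T·r/J = 46440 × 0.0458 / 1.011×10^-5 = 2.104×10^8 Pa.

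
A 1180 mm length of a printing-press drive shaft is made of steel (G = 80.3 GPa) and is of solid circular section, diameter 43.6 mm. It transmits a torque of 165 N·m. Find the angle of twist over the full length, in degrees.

J = πd⁴/32 = π(0.0436)⁴/32 = 3.548×10^-7 m⁴.
θ = T·L/(G·J) = 165.0 × 1.18 / (80.3×10⁹ × 3.548×10^-7) = 6.834×10^-3 rad.

0.392°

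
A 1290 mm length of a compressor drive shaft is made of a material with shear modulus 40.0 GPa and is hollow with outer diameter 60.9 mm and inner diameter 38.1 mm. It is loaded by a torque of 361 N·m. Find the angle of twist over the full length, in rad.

0.0102 rad

J = π(d_o⁴ − d_i⁴)/32 = π(0.0609⁴ − 0.0381⁴)/32 = 1.144×10^-6 m⁴.
θ = T·L/(G·J) = 361.0 × 1.29 / (40.0×10⁹ × 1.144×10^-6) = 0.01018 rad.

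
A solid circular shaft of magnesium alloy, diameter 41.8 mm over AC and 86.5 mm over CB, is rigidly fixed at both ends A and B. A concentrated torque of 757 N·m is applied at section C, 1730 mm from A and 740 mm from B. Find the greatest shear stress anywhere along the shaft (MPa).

Compatibility: T_A·a/J_AC = T_B·b/J_CB with T_A + T_B = T₀.
J_AC = 3.00×10^-7 m⁴, J_CB = 5.50×10^-6 m⁴, so T_A = T₀·(J_AC/a)/((J_AC/a)+(J_CB/b)) = 17.25 N·m, T_B = 739.7 N·m.
τ in each portion: τ_AC = 1.20×10^6 Pa, τ_CB = 5.82×10^6 Pa; maximum is in CB.
τ_max = T_CB·r/J = 739.7·0.0432/5.50×10^-6 = 5.821×10^6 Pa.

5.82 MPa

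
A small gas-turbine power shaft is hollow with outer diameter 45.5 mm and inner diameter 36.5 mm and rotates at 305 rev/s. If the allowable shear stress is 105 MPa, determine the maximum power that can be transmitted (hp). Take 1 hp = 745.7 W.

J = π(d_o⁴ − d_i⁴)/32 = π(0.0455⁴ − 0.0365⁴)/32 = 2.465×10^-7 m⁴.
T_max = τ_allow·J/r = 1.05×10^8 × 2.465×10^-7 / 0.0227 = 1138 N·m.
ω = 2π·305 = 1916 rad/s, so P_max = T_max·ω = 2.180×10^6 W.

2920 hp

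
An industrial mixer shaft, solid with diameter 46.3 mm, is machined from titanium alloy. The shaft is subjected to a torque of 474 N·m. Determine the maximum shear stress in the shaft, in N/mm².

J = πd⁴/32 = π(0.0463)⁴/32 = 4.512×10^-7 m⁴.
τ_max = T·r/J = 474.0 × 0.0231 / 4.512×10^-7 = 2.432×10^7 Pa.

24.3 N/mm²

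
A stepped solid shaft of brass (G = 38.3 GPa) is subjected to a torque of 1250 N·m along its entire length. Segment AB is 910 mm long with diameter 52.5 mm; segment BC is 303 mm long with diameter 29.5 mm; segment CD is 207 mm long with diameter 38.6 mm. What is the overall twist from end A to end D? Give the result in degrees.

11.7°

J_AB = π(0.0525)⁴/32 = 7.46×10^-7 m⁴; J_BC = π(0.0295)⁴/32 = 7.44×10^-8 m⁴; J_CD = π(0.0386)⁴/32 = 2.18×10^-7 m⁴.
θ = (T/G)·Σ L_i/J_i = (1250/38.3×10⁹)·(0.910/7.46×10^-7 + 0.303/7.44×10^-8 + 0.207/2.18×10^-7) = 0.2038 rad.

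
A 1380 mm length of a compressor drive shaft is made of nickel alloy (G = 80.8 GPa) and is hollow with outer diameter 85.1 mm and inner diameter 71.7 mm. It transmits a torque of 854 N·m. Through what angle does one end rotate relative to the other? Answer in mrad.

J = π(d_o⁴ − d_i⁴)/32 = π(0.0851⁴ − 0.0717⁴)/32 = 2.554×10^-6 m⁴.
θ = T·L/(G·J) = 854.0 × 1.38 / (80.8×10⁹ × 2.554×10^-6) = 5.710×10^-3 rad.

5.71 mrad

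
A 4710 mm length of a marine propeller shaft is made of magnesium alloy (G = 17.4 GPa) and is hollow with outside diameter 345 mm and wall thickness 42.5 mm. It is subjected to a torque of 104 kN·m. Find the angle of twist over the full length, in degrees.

1.71°

J = π(d_o⁴ − d_i⁴)/32 = π(0.345⁴ − 0.260⁴)/32 = 9.422×10^-4 m⁴.
θ = T·L/(G·J) = 104000 × 4.71 / (17.4×10⁹ × 9.422×10^-4) = 0.02988 rad.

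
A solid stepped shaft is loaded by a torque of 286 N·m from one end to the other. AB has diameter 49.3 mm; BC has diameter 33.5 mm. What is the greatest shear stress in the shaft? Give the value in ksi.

Under the same torque, τ_max = 16T/(πd³) is largest where d is smallest — segment BC (d = 33.5 mm).
τ_max = 16·286.0/(π·(0.0335)³) = 3.874×10^7 Pa.

5.62 ksi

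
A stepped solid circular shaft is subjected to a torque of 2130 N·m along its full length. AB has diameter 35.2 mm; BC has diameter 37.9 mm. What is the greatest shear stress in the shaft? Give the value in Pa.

Under the same torque, τ_max = 16T/(πd³) is largest where d is smallest — segment AB (d = 35.2 mm).
τ_max = 16·2130/(π·(0.0352)³) = 2.487×10^8 Pa.

2.49e8 Pa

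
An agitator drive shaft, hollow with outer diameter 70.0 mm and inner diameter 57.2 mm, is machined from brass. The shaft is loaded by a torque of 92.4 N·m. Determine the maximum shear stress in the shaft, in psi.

359 psi

J = π(d_o⁴ − d_i⁴)/32 = π(0.0700⁴ − 0.0572⁴)/32 = 1.306×10^-6 m⁴.
τ_max = T·r/J = 92.40 × 0.0350 / 1.306×10^-6 = 2.476×10^6 Pa.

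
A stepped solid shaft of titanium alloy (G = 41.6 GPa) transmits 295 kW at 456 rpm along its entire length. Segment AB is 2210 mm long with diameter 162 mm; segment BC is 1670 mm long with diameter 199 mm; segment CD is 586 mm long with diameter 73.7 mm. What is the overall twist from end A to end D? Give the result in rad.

ω = 2π·456/60 = 47.75 rad/s, so T = P/ω = 295×10³ / 47.75 = 6178 N·m.
J_AB = π(0.162)⁴/32 = 6.76×10^-5 m⁴; J_BC = π(0.199)⁴/32 = 1.54×10^-4 m⁴; J_CD = π(0.0737)⁴/32 = 2.90×10^-6 m⁴.
θ = (T/G)·Σ L_i/J_i = (6178/41.6×10⁹)·(2.21/6.76×10^-5 + 1.67/1.54×10^-4 + 0.586/2.90×10^-6) = 0.03651 rad.

0.0365 rad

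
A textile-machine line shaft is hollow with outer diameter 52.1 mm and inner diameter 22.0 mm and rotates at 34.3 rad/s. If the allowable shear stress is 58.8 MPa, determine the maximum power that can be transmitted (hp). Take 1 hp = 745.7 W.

72.7 hp

J = π(d_o⁴ − d_i⁴)/32 = π(0.0521⁴ − 0.0220⁴)/32 = 7.004×10^-7 m⁴.
T_max = τ_allow·J/r = 5.88×10^7 × 7.004×10^-7 / 0.0261 = 1581 N·m.
ω = 34.3 rad/s, so P_max = T_max·ω = 5.422×10^4 W.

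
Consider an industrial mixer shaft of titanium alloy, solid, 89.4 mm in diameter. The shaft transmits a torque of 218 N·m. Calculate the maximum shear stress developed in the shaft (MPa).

1.55 MPa

J = πd⁴/32 = π(0.0894)⁴/32 = 6.271×10^-6 m⁴.
τ_max = T·r/J = 218.0 × 0.0447 / 6.271×10^-6 = 1.554×10^6 Pa.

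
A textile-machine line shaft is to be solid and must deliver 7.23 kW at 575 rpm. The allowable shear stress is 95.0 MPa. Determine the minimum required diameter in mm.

ω = 2π·575/60 = 60.21 rad/s, so T = P/ω = 7.23×10³ / 60.21 = 120.1 N·m.
For a solid shaft τ_max = 16T/(πd³), so d = (16T/(π τ_allow))^(1/3) = (16·120.1/(π·9.50×10^7))^(1/3) = 0.01860 m.

18.6 mm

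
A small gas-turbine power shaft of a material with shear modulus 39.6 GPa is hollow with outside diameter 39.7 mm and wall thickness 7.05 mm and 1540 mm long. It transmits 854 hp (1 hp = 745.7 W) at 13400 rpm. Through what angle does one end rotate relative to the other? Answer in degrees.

ω = 2π·13400/60 = 1403 rad/s, so T = P/ω = 854×745.7 / 1403 = 453.8 N·m.
J = π(d_o⁴ − d_i⁴)/32 = π(0.0397⁴ − 0.0256⁴)/32 = 2.017×10^-7 m⁴.
θ = T·L/(G·J) = 453.8 × 1.54 / (39.6×10⁹ × 2.017×10^-7) = 0.08750 rad.

5.01°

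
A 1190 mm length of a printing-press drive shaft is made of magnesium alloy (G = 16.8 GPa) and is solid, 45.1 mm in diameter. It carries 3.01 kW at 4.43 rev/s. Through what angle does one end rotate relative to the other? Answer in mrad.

18.9 mrad

ω = 2π·4.43 = 27.83 rad/s, so T = P/ω = 3.01×10³ / 27.83 = 108.1 N·m.
J = πd⁴/32 = π(0.0451)⁴/32 = 4.062×10^-7 m⁴.
θ = T·L/(G·J) = 108.1 × 1.19 / (16.8×10⁹ × 4.062×10^-7) = 0.01886 rad.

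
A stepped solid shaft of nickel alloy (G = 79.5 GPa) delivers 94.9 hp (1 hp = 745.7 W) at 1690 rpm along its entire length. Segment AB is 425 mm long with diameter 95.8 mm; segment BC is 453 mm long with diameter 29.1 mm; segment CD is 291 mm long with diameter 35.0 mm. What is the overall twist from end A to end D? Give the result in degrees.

ω = 2π·1690/60 = 177.0 rad/s, so T = P/ω = 94.9×745.7 / 177.0 = 399.9 N·m.
J_AB = π(0.0958)⁴/32 = 8.27×10^-6 m⁴; J_BC = π(0.0291)⁴/32 = 7.04×10^-8 m⁴; J_CD = π(0.0350)⁴/32 = 1.47×10^-7 m⁴.
θ = (T/G)·Σ L_i/J_i = (399.9/79.5×10⁹)·(0.425/8.27×10^-6 + 0.453/7.04×10^-8 + 0.291/1.47×10^-7) = 0.04256 rad.

2.44°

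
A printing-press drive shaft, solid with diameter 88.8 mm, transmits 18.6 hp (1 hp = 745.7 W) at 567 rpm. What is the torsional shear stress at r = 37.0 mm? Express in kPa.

ω = 2π·567/60 = 59.38 rad/s, so T = P/ω = 18.6×745.7 / 59.38 = 233.6 N·m.
J = πd⁴/32 = π(0.0888)⁴/32 = 6.105×10^-6 m⁴.
Shear stress varies linearly with radius: τ = T·r/J = 233.6 × 0.0370 / 6.105×10^-6 = 1.416×10^6 Pa.

1420 kPa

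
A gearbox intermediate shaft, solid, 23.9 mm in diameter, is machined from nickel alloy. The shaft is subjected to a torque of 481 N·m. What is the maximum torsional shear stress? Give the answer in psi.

J = πd⁴/32 = π(0.0239)⁴/32 = 3.203×10^-8 m⁴.
τ_max = T·r/J = 481.0 × 0.0119 / 3.203×10^-8 = 1.794×10^8 Pa.

26000 psi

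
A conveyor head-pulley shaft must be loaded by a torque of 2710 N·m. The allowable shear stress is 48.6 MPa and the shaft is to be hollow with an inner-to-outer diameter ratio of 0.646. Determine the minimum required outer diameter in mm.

70.1 mm

For a hollow shaft with d_i/d_o = 0.646: τ_max = 16T/(π d_o³ (1−k⁴)), so d_o = [16T/(π τ_allow (1−k⁴))]^(1/3) = [16·2710/(π·4.86×10^7·0.8258)]^(1/3) = 0.07006 m.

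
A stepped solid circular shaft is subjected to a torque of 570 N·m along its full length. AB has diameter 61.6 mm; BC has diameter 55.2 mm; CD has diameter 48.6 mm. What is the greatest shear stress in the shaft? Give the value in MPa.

25.3 MPa

Under the same torque, τ_max = 16T/(πd³) is largest where d is smallest — segment CD (d = 48.6 mm).
τ_max = 16·570.0/(π·(0.0486)³) = 2.529×10^7 Pa.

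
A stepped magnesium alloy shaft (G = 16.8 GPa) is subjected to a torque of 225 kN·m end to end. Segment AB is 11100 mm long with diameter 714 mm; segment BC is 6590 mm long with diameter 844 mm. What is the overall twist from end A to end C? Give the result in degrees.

0.435°

J_AB = π(0.714)⁴/32 = 0.0255 m⁴; J_BC = π(0.844)⁴/32 = 0.0498 m⁴.
θ = (T/G)·Σ L_i/J_i = (225000/16.8×10⁹)·(11.1/0.0255 + 6.59/0.0498) = 7.598×10^-3 rad.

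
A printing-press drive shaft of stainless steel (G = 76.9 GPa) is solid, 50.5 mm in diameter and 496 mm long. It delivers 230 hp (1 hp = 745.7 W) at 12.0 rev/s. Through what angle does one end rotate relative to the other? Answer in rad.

ω = 2π·12.0 = 75.40 rad/s, so T = P/ω = 230×745.7 / 75.40 = 2275 N·m.
J = πd⁴/32 = π(0.0505)⁴/32 = 6.385×10^-7 m⁴.
θ = T·L/(G·J) = 2275 × 0.496 / (76.9×10⁹ × 6.385×10^-7) = 0.02298 rad.

0.0230 rad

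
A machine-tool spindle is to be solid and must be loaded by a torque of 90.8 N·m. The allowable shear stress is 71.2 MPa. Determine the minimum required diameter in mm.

For a solid shaft τ_max = 16T/(πd³), so d = (16T/(π τ_allow))^(1/3) = (16·90.80/(π·7.12×10^7))^(1/3) = 0.01866 m.

18.7 mm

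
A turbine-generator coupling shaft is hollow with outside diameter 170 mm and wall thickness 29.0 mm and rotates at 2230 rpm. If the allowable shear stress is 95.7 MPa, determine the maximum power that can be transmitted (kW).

17500 kW

J = π(d_o⁴ − d_i⁴)/32 = π(0.170⁴ − 0.112⁴)/32 = 6.655×10^-5 m⁴.
T_max = τ_allow·J/r = 9.57×10^7 × 6.655×10^-5 / 0.0850 = 74930 N·m.
ω = 2π·2230/60 = 233.5 rad/s, so P_max = T_max·ω = 1.750×10^7 W.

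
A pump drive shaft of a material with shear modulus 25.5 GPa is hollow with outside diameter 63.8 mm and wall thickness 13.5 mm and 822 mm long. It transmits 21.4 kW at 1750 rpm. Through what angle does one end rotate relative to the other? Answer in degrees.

ω = 2π·1750/60 = 183.3 rad/s, so T = P/ω = 21.4×10³ / 183.3 = 116.8 N·m.
J = π(d_o⁴ − d_i⁴)/32 = π(0.0638⁴ − 0.0368⁴)/32 = 1.447×10^-6 m⁴.
θ = T·L/(G·J) = 116.8 × 0.822 / (25.5×10⁹ × 1.447×10^-6) = 2.602×10^-3 rad.

0.149°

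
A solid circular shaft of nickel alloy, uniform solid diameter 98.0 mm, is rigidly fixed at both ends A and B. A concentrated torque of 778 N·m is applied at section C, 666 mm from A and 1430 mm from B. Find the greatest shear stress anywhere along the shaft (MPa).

2.87 MPa

With uniform GJ and both ends fixed, compatibility θ_AC = θ_CB gives T_A·a = T_B·b, together with T_A + T_B = T₀.
T_A = T₀·b/(a+b) = 778.0·1430/2096 = 530.8 N·m; T_B = 247.2 N·m.
τ in each portion: τ_AC = 2.87×10^6 Pa, τ_CB = 1.34×10^6 Pa; maximum is in AC.
τ_max = T_AC·r/J = 530.8·0.0490/9.06×10^-6 = 2.872×10^6 Pa.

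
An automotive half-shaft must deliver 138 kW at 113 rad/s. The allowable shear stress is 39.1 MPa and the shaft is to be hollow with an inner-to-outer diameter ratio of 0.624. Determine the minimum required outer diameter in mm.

57.2 mm

ω = 113 rad/s, so T = P/ω = 138×10³ / 113.0 = 1221 N·m.
For a hollow shaft with d_i/d_o = 0.624: τ_max = 16T/(π d_o³ (1−k⁴)), so d_o = [16T/(π τ_allow (1−k⁴))]^(1/3) = [16·1221/(π·3.91×10^7·0.8484)]^(1/3) = 0.05724 m.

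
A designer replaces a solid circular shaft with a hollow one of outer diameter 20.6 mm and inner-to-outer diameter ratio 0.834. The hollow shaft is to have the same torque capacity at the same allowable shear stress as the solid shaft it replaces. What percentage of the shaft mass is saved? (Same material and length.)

Equal τ_max and T ⇒ the solid shaft needs d_s³ = d_o³(1−k⁴), so d_s = 20.6·(1−0.834⁴)^(1/3) = 16.52 mm.
Area ratio A_h/A_s = d_o²(1−k²)/d_s² = (1−k²)/(1−k⁴)^(2/3) = 0.4731.
Mass saving = 1 − 0.4731 = 52.7 %.

52.7 %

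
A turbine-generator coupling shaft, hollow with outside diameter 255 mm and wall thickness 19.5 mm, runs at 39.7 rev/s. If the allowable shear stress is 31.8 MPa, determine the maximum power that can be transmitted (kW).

J = π(d_o⁴ − d_i⁴)/32 = π(0.255⁴ − 0.216⁴)/32 = 2.014×10^-4 m⁴.
T_max = τ_allow·J/r = 3.18×10^7 × 2.014×10^-4 / 0.128 = 50230 N·m.
ω = 2π·39.7 = 249.4 rad/s, so P_max = T_max·ω = 1.253×10^7 W.

12500 kW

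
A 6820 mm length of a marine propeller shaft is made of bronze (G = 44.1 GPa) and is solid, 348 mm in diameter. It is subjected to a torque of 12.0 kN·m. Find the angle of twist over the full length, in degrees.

J = πd⁴/32 = π(0.348)⁴/32 = 1.440×10^-3 m⁴.
θ = T·L/(G·J) = 12000 × 6.82 / (44.1×10⁹ × 1.440×10^-3) = 1.289×10^-3 rad.

0.0738°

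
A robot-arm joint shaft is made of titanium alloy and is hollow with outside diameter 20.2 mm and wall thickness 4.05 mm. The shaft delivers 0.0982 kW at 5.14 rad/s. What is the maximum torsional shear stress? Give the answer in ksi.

ω = 5.14 rad/s, so T = P/ω = 0.0982×10³ / 5.140 = 19.11 N·m.
J = π(d_o⁴ − d_i⁴)/32 = π(0.0202⁴ − 0.0121⁴)/32 = 1.424×10^-8 m⁴.
τ_max = T·r/J = 19.11 × 0.0101 / 1.424×10^-8 = 1.355×10^7 Pa.

1.97 ksi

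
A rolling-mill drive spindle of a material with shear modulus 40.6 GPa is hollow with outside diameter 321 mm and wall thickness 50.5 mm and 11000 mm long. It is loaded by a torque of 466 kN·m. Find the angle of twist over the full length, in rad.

0.155 rad

J = π(d_o⁴ − d_i⁴)/32 = π(0.321⁴ − 0.220⁴)/32 = 8.124×10^-4 m⁴.
θ = T·L/(G·J) = 466000 × 11.0 / (40.6×10⁹ × 8.124×10^-4) = 0.1554 rad.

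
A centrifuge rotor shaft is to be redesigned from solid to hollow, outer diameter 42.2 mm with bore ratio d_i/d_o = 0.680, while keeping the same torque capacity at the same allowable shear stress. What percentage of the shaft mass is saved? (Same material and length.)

36.9 %

Equal τ_max and T ⇒ the solid shaft needs d_s³ = d_o³(1−k⁴), so d_s = 42.2·(1−0.680⁴)^(1/3) = 38.95 mm.
Area ratio A_h/A_s = d_o²(1−k²)/d_s² = (1−k²)/(1−k⁴)^(2/3) = 0.6311.
Mass saving = 1 − 0.6311 = 36.9 %.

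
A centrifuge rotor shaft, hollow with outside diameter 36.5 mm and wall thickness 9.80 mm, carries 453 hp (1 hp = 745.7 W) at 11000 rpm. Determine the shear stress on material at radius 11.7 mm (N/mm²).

20.6 N/mm²

ω = 2π·11000/60 = 1152 rad/s, so T = P/ω = 453×745.7 / 1152 = 293.3 N·m.
J = π(d_o⁴ − d_i⁴)/32 = π(0.0365⁴ − 0.0169⁴)/32 = 1.662×10^-7 m⁴.
Shear stress varies linearly with radius: τ = T·r/J = 293.3 × 0.0117 / 1.662×10^-7 = 2.064×10^7 Pa.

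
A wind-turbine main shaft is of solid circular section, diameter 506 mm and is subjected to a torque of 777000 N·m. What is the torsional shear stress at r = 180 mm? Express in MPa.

J = πd⁴/32 = π(0.506)⁴/32 = 6.436×10^-3 m⁴.
Shear stress varies linearly with radius: τ = T·r/J = 777000 × 0.180 / 6.436×10^-3 = 2.173×10^7 Pa.

21.7 MPa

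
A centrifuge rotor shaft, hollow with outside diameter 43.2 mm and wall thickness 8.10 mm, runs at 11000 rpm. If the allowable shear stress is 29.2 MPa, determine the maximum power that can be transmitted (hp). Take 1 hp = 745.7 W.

605 hp

J = π(d_o⁴ − d_i⁴)/32 = π(0.0432⁴ − 0.0270⁴)/32 = 2.898×10^-7 m⁴.
T_max = τ_allow·J/r = 2.92×10^7 × 2.898×10^-7 / 0.0216 = 391.7 N·m.
ω = 2π·11000/60 = 1152 rad/s, so P_max = T_max·ω = 4.512×10^5 W.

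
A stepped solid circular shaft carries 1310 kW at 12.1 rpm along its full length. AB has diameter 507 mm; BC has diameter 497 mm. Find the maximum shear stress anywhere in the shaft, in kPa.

42900 kPa

ω = 2π·12.1/60 = 1.267 rad/s, so T = P/ω = 1310×10³ / 1.267 = 1.034e6 N·m.
Under the same torque, τ_max = 16T/(πd³) is largest where d is smallest — segment BC (d = 497 mm).
τ_max = 16·1.034e6/(π·(0.497)³) = 4.289×10^7 Pa.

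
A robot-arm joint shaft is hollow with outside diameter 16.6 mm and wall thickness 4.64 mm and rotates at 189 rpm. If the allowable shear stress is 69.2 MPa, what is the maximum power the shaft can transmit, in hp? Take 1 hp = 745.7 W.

1.59 hp

J = π(d_o⁴ − d_i⁴)/32 = π(0.0166⁴ − 0.00732⁴)/32 = 7.173×10^-9 m⁴.
T_max = τ_allow·J/r = 6.92×10^7 × 7.173×10^-9 / 0.00830 = 59.80 N·m.
ω = 2π·189/60 = 19.79 rad/s, so P_max = T_max·ω = 1184 W.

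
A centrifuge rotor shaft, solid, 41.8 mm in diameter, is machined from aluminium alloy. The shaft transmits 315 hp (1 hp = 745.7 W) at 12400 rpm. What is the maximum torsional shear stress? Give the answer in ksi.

ω = 2π·12400/60 = 1299 rad/s, so T = P/ω = 315×745.7 / 1299 = 180.9 N·m.
J = πd⁴/32 = π(0.0418)⁴/32 = 2.997×10^-7 m⁴.
τ_max = T·r/J = 180.9 × 0.0209 / 2.997×10^-7 = 1.261×10^7 Pa.

1.83 ksi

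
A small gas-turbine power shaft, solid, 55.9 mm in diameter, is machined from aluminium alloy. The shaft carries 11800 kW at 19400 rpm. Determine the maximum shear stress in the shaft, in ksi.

ω = 2π·19400/60 = 2032 rad/s, so T = P/ω = 11800×10³ / 2032 = 5808 N·m.
J = πd⁴/32 = π(0.0559)⁴/32 = 9.586×10^-7 m⁴.
τ_max = T·r/J = 5808 × 0.0279 / 9.586×10^-7 = 1.694×10^8 Pa.

24.6 ksi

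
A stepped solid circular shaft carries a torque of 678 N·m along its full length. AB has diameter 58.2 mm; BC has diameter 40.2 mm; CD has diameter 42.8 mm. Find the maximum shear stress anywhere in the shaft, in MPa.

Under the same torque, τ_max = 16T/(πd³) is largest where d is smallest — segment BC (d = 40.2 mm).
τ_max = 16·678.0/(π·(0.0402)³) = 5.315×10^7 Pa.

53.2 MPa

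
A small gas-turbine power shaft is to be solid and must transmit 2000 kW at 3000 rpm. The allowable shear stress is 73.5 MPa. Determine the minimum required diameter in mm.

ω = 2π·3000/60 = 314.2 rad/s, so T = P/ω = 2000×10³ / 314.2 = 6366 N·m.
For a solid shaft τ_max = 16T/(πd³), so d = (16T/(π τ_allow))^(1/3) = (16·6366/(π·7.35×10^7))^(1/3) = 0.07612 m.

76.1 mm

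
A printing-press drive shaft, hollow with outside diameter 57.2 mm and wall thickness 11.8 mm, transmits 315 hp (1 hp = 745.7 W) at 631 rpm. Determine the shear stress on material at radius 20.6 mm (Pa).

ω = 2π·631/60 = 66.08 rad/s, so T = P/ω = 315×745.7 / 66.08 = 3555 N·m.
J = π(d_o⁴ − d_i⁴)/32 = π(0.0572⁴ − 0.0336⁴)/32 = 9.258×10^-7 m⁴.
Shear stress varies linearly with radius: τ = T·r/J = 3555 × 0.0206 / 9.258×10^-7 = 7.910×10^7 Pa.

7.91e7 Pa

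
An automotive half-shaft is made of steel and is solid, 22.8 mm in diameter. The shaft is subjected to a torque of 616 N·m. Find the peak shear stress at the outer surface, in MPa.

265 MPa

J = πd⁴/32 = π(0.0228)⁴/32 = 2.653×10^-8 m⁴.
τ_max = T·r/J = 616.0 × 0.0114 / 2.653×10^-8 = 2.647×10^8 Pa.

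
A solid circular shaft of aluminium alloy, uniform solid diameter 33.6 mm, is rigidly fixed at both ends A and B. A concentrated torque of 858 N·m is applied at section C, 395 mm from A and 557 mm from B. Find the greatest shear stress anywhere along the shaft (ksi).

With uniform GJ and both ends fixed, compatibility θ_AC = θ_CB gives T_A·a = T_B·b, together with T_A + T_B = T₀.
T_A = T₀·b/(a+b) = 858.0·557/952.0 = 502.0 N·m; T_B = 356.0 N·m.
τ in each portion: τ_AC = 6.74×10^7 Pa, τ_CB = 4.78×10^7 Pa; maximum is in AC.
τ_max = T_AC·r/J = 502.0·0.0168/1.25×10^-7 = 6.740×10^7 Pa.

9.78 ksi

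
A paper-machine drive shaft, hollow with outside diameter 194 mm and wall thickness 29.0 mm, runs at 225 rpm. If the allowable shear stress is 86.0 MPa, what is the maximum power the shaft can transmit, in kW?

2200 kW

J = π(d_o⁴ − d_i⁴)/32 = π(0.194⁴ − 0.136⁴)/32 = 1.055×10^-4 m⁴.
T_max = τ_allow·J/r = 8.60×10^7 × 1.055×10^-4 / 0.0970 = 93510 N·m.
ω = 2π·225/60 = 23.56 rad/s, so P_max = T_max·ω = 2.203×10^6 W.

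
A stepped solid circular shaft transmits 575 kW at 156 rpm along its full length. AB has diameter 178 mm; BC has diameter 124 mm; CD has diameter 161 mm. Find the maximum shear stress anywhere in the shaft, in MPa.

ω = 2π·156/60 = 16.34 rad/s, so T = P/ω = 575×10³ / 16.34 = 35200 N·m.
Under the same torque, τ_max = 16T/(πd³) is largest where d is smallest — segment BC (d = 124 mm).
τ_max = 16·35200/(π·(0.124)³) = 9.402×10^7 Pa.

94.0 MPa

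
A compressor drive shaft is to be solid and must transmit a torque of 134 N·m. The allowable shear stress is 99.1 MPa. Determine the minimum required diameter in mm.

For a solid shaft τ_max = 16T/(πd³), so d = (16T/(π τ_allow))^(1/3) = (16·134.0/(π·9.91×10^7))^(1/3) = 0.01903 m.

19.0 mm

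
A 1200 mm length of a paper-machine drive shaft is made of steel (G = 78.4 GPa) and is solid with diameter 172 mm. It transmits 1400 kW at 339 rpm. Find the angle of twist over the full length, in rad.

ω = 2π·339/60 = 35.50 rad/s, so T = P/ω = 1400×10³ / 35.50 = 39440 N·m.
J = πd⁴/32 = π(0.172)⁴/32 = 8.592×10^-5 m⁴.
θ = T·L/(G·J) = 39440 × 1.20 / (78.4×10⁹ × 8.592×10^-5) = 7.025×10^-3 rad.

0.00703 rad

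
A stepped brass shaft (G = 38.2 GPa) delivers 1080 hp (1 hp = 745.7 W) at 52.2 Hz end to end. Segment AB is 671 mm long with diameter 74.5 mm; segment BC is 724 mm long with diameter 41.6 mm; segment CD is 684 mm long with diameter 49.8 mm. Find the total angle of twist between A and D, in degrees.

ω = 2π·52.2 = 328.0 rad/s, so T = P/ω = 1080×745.7 / 328.0 = 2455 N·m.
J_AB = π(0.0745)⁴/32 = 3.02×10^-6 m⁴; J_BC = π(0.0416)⁴/32 = 2.94×10^-7 m⁴; J_CD = π(0.0498)⁴/32 = 6.04×10^-7 m⁴.
θ = (T/G)·Σ L_i/J_i = (2455/38.2×10⁹)·(0.671/3.02×10^-6 + 0.724/2.94×10^-7 + 0.684/6.04×10^-7) = 0.2454 rad.

14.1°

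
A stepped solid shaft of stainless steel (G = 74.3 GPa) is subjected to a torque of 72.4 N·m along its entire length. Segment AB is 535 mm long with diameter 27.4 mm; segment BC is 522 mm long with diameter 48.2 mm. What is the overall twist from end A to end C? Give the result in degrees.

J_AB = π(0.0274)⁴/32 = 5.53×10^-8 m⁴; J_BC = π(0.0482)⁴/32 = 5.30×10^-7 m⁴.
θ = (T/G)·Σ L_i/J_i = (72.40/74.3×10⁹)·(0.535/5.53×10^-8 + 0.522/5.30×10^-7) = 0.01038 rad.

0.595°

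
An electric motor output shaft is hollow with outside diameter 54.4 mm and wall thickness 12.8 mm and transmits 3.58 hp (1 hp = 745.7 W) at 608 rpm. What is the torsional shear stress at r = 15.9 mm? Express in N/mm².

ω = 2π·608/60 = 63.67 rad/s, so T = P/ω = 3.58×745.7 / 63.67 = 41.93 N·m.
J = π(d_o⁴ − d_i⁴)/32 = π(0.0544⁴ − 0.0288⁴)/32 = 7.923×10^-7 m⁴.
Shear stress varies linearly with radius: τ = T·r/J = 41.93 × 0.0159 / 7.923×10^-7 = 8.415×10^5 Pa.

0.841 N/mm²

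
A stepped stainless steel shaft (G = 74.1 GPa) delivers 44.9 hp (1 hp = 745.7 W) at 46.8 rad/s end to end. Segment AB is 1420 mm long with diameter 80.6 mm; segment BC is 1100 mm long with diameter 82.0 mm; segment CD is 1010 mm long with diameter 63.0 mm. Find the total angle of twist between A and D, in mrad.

12.0 mrad

ω = 46.8 rad/s, so T = P/ω = 44.9×745.7 / 46.80 = 715.4 N·m.
J_AB = π(0.0806)⁴/32 = 4.14×10^-6 m⁴; J_BC = π(0.0820)⁴/32 = 4.44×10^-6 m⁴; J_CD = π(0.0630)⁴/32 = 1.55×10^-6 m⁴.
θ = (T/G)·Σ L_i/J_i = (715.4/74.1×10⁹)·(1.42/4.14×10^-6 + 1.10/4.44×10^-6 + 1.01/1.55×10^-6) = 0.01201 rad.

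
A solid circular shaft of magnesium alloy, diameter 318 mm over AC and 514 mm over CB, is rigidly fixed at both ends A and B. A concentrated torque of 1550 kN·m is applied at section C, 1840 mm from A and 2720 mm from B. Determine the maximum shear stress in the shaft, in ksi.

Compatibility: T_A·a/J_AC = T_B·b/J_CB with T_A + T_B = T₀.
J_AC = 1.00×10^-3 m⁴, J_CB = 6.85×10^-3 m⁴, so T_A = T₀·(J_AC/a)/((J_AC/a)+(J_CB/b)) = 275900 N·m, T_B = 1.274e6 N·m.
τ in each portion: τ_AC = 4.37×10^7 Pa, τ_CB = 4.78×10^7 Pa; maximum is in CB.
τ_max = T_CB·r/J = 1.274e6·0.257/6.85×10^-3 = 4.778×10^7 Pa.

6.93 ksi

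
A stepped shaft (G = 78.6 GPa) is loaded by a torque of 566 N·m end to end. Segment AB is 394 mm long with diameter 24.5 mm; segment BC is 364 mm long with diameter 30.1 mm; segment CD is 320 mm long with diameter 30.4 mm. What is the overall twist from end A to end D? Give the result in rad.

0.140 rad

J_AB = π(0.0245)⁴/32 = 3.54×10^-8 m⁴; J_BC = π(0.0301)⁴/32 = 8.06×10^-8 m⁴; J_CD = π(0.0304)⁴/32 = 8.38×10^-8 m⁴.
θ = (T/G)·Σ L_i/J_i = (566.0/78.6×10⁹)·(0.394/3.54×10^-8 + 0.364/8.06×10^-8 + 0.320/8.38×10^-8) = 0.1402 rad.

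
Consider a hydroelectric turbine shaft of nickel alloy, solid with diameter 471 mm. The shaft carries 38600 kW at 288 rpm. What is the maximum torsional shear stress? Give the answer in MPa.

62.4 MPa

ω = 2π·288/60 = 30.16 rad/s, so T = P/ω = 38600×10³ / 30.16 = 1.280e6 N·m.
J = πd⁴/32 = π(0.471)⁴/32 = 4.832×10^-3 m⁴.
τ_max = T·r/J = 1.280e6 × 0.235 / 4.832×10^-3 = 6.238×10^7 Pa.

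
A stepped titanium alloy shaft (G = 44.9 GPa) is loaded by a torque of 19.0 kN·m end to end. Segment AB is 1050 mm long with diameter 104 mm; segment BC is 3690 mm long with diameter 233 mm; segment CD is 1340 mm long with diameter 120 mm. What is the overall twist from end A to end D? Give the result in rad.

J_AB = π(0.104)⁴/32 = 1.15×10^-5 m⁴; J_BC = π(0.233)⁴/32 = 2.89×10^-4 m⁴; J_CD = π(0.120)⁴/32 = 2.04×10^-5 m⁴.
θ = (T/G)·Σ L_i/J_i = (19000/44.9×10⁹)·(1.05/1.15×10^-5 + 3.69/2.89×10^-4 + 1.34/2.04×10^-5) = 0.07194 rad.

0.0719 rad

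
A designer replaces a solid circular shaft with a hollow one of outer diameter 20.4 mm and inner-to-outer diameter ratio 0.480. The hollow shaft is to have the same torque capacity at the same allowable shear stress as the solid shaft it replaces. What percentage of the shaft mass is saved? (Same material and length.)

20.2 %

Equal τ_max and T ⇒ the solid shaft needs d_s³ = d_o³(1−k⁴), so d_s = 20.4·(1−0.480⁴)^(1/3) = 20.03 mm.
Area ratio A_h/A_s = d_o²(1−k²)/d_s² = (1−k²)/(1−k⁴)^(2/3) = 0.7981.
Mass saving = 1 − 0.7981 = 20.2 %.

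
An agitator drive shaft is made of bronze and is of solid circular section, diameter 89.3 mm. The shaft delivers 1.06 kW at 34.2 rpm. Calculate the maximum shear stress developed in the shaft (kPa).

2120 kPa

ω = 2π·34.2/60 = 3.581 rad/s, so T = P/ω = 1.06×10³ / 3.581 = 296.0 N·m.
J = πd⁴/32 = π(0.0893)⁴/32 = 6.243×10^-6 m⁴.
τ_max = T·r/J = 296.0 × 0.0446 / 6.243×10^-6 = 2.117×10^6 Pa.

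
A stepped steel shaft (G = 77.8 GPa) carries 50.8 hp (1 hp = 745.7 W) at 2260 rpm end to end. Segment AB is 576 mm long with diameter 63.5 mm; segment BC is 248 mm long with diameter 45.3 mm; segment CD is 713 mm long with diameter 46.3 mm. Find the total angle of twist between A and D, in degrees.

ω = 2π·2260/60 = 236.7 rad/s, so T = P/ω = 50.8×745.7 / 236.7 = 160.1 N·m.
J_AB = π(0.0635)⁴/32 = 1.60×10^-6 m⁴; J_BC = π(0.0453)⁴/32 = 4.13×10^-7 m⁴; J_CD = π(0.0463)⁴/32 = 4.51×10^-7 m⁴.
θ = (T/G)·Σ L_i/J_i = (160.1/77.8×10⁹)·(0.576/1.60×10^-6 + 0.248/4.13×10^-7 + 0.713/4.51×10^-7) = 5.228×10^-3 rad.

0.300°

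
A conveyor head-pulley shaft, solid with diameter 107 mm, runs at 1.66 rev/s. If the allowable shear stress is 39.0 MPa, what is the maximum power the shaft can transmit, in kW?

J = πd⁴/32 = π(0.107)⁴/32 = 1.287×10^-5 m⁴.
T_max = τ_allow·J/r = 3.90×10^7 × 1.287×10^-5 / 0.0535 = 9381 N·m.
ω = 2π·1.66 = 10.43 rad/s, so P_max = T_max·ω = 9.784×10^4 W.

97.8 kW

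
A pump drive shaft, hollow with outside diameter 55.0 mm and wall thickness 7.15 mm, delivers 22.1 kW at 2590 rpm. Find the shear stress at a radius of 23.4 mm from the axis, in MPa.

ω = 2π·2590/60 = 271.2 rad/s, so T = P/ω = 22.1×10³ / 271.2 = 81.48 N·m.
J = π(d_o⁴ − d_i⁴)/32 = π(0.0550⁴ − 0.0407⁴)/32 = 6.290×10^-7 m⁴.
Shear stress varies linearly with radius: τ = T·r/J = 81.48 × 0.0234 / 6.290×10^-7 = 3.031×10^6 Pa.

3.03 MPa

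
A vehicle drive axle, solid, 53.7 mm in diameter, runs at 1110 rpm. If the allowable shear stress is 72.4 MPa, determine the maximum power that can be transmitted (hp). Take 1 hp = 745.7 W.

J = πd⁴/32 = π(0.0537)⁴/32 = 8.164×10^-7 m⁴.
T_max = τ_allow·J/r = 7.24×10^7 × 8.164×10^-7 / 0.0269 = 2201 N·m.
ω = 2π·1110/60 = 116.2 rad/s, so P_max = T_max·ω = 2.559×10^5 W.

343 hp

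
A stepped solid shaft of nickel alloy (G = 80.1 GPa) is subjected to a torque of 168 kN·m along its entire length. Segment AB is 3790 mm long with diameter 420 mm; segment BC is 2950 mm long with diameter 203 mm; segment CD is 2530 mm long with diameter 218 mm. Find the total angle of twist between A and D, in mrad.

J_AB = π(0.420)⁴/32 = 3.05×10^-3 m⁴; J_BC = π(0.203)⁴/32 = 1.67×10^-4 m⁴; J_CD = π(0.218)⁴/32 = 2.22×10^-4 m⁴.
θ = (T/G)·Σ L_i/J_i = (168000/80.1×10⁹)·(3.79/3.05×10^-3 + 2.95/1.67×10^-4 + 2.53/2.22×10^-4) = 0.06365 rad.

63.6 mrad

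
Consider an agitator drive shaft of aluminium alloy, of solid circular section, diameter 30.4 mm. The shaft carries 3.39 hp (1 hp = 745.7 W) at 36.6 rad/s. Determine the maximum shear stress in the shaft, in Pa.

1.25e7 Pa

ω = 36.6 rad/s, so T = P/ω = 3.39×745.7 / 36.60 = 69.07 N·m.
J = πd⁴/32 = π(0.0304)⁴/32 = 8.385×10^-8 m⁴.
τ_max = T·r/J = 69.07 × 0.0152 / 8.385×10^-8 = 1.252×10^7 Pa.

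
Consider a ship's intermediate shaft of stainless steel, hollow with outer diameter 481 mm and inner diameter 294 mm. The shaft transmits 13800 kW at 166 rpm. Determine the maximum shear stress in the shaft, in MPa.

42.2 MPa

ω = 2π·166/60 = 17.38 rad/s, so T = P/ω = 13800×10³ / 17.38 = 793900 N·m.
J = π(d_o⁴ − d_i⁴)/32 = π(0.481⁴ − 0.294⁴)/32 = 4.522×10^-3 m⁴.
τ_max = T·r/J = 793900 × 0.240 / 4.522×10^-3 = 4.222×10^7 Pa.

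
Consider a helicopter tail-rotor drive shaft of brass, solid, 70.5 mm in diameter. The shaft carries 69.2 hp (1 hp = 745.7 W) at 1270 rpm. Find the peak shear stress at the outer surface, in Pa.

ω = 2π·1270/60 = 133.0 rad/s, so T = P/ω = 69.2×745.7 / 133.0 = 388.0 N·m.
J = πd⁴/32 = π(0.0705)⁴/32 = 2.425×10^-6 m⁴.
τ_max = T·r/J = 388.0 × 0.0352 / 2.425×10^-6 = 5.640×10^6 Pa.

5.64e6 Pa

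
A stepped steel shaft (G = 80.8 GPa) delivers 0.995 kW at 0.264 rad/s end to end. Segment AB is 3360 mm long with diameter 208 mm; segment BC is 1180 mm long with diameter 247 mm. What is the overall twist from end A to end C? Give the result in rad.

0.00100 rad

ω = 0.264 rad/s, so T = P/ω = 0.995×10³ / 0.2640 = 3769 N·m.
J_AB = π(0.208)⁴/32 = 1.84×10^-4 m⁴; J_BC = π(0.247)⁴/32 = 3.65×10^-4 m⁴.
θ = (T/G)·Σ L_i/J_i = (3769/80.8×10⁹)·(3.36/1.84×10^-4 + 1.18/3.65×10^-4) = 1.004×10^-3 rad.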